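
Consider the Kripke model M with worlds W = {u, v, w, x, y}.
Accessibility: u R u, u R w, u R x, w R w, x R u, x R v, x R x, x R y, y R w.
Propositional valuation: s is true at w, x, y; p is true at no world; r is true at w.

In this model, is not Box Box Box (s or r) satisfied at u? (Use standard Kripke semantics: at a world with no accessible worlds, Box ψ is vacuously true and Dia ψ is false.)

Recall that Box ψ holds at a world iff ψ holds at every accessible world, and Dia ψ holds iff ψ holds at some accessible world.
At u: Box Box Box (s or r) is false, so not Box Box Box (s or r) is true.
  At u: Box Box Box (s or r) requires Box Box (s or r) at every successor {u, w, x}.
    Box Box (s or r) fails at u, so Box Box Box (s or r) is false at u.
      At u: Box Box (s or r) requires Box (s or r) at every successor {u, w, x}.
        Box (s or r) fails at u, so Box Box (s or r) is false at u.

Yes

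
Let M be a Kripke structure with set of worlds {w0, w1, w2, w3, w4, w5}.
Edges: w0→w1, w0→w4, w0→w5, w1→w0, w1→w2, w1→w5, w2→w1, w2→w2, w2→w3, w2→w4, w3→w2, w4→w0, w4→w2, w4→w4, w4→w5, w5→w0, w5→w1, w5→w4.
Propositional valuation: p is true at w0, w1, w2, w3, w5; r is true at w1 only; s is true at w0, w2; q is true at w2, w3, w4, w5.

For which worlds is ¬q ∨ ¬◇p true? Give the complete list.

w0, w1

Let φ = ¬q ∨ ¬◇p. Evaluate φ at each world:
  w0 (successors {w1, w4, w5}): φ is true.
  w1 (successors {w0, w2, w5}): φ is true.
  w2 (successors {w1, w2, w3, w4}): φ is false.
  w3 (successors {w2}): φ is false.
  w4 (successors {w0, w2, w4, w5}): φ is false.
  w5 (successors {w0, w1, w4}): φ is false.
For instance, at w5:
  At w5: ¬q is false, ¬◇p is false, so ¬q ∨ ¬◇p is false.
    At w5: ◇p is true, so ¬◇p is false.
      At w5: ◇p requires p at some successor in {w0, w1, w4}.
        p holds at w0, so ◇p is true at w5.
Satisfying worlds: {w0, w1}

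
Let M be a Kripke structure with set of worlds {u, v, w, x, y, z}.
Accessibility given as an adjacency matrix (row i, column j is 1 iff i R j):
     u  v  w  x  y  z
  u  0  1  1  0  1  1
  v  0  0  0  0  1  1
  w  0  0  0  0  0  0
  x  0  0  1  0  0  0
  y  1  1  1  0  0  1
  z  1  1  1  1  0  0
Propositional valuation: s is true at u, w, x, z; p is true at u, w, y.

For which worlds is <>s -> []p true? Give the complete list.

w, x

Let φ = <>s -> []p. Evaluate φ at each world:
  u (successors {v, w, y, z}): φ is false.
  v (successors {y, z}): φ is false.
  w (successors ∅): φ is true.
  x (successors {w}): φ is true.
  y (successors {u, v, w, z}): φ is false.
  z (successors {u, v, w, x}): φ is false.
For instance, at u:
  At u: <>s is true, []p is false, so <>s -> []p is false.
    At u: <>s requires s at some successor in {v, w, y, z}.
      s holds at w, so <>s is true at u.
    At u: []p requires p at every successor {v, w, y, z}.
      p fails at v, so []p is false at u.
Satisfying worlds: {w, x}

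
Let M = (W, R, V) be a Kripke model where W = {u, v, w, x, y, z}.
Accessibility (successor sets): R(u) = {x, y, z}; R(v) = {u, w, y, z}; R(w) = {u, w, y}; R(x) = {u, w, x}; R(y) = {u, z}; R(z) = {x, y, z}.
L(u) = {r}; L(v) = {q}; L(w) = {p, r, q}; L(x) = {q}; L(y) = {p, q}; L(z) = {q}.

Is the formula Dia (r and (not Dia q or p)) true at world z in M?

No

At z: Dia (r and (not Dia q or p)) requires r and (not Dia q or p) at some successor in {x, y, z}.
  At x: r and (not Dia q or p) is false.
  At y: r and (not Dia q or p) is false.
  At z: r and (not Dia q or p) is false.
So Dia (r and (not Dia q or p)) is false at z.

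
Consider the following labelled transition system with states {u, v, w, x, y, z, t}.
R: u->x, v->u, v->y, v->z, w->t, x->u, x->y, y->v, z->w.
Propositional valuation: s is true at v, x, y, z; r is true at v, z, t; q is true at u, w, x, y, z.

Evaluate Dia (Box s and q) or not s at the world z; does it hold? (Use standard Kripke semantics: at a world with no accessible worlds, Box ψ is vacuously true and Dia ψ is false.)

No

Recall that Box ψ holds at a world iff ψ holds at every accessible world, and Dia ψ holds iff ψ holds at some accessible world.
At z: Dia (Box s and q) is false, not s is false, so Dia (Box s and q) or not s is false.
  At z: Dia (Box s and q) requires Box s and q at some successor in {w}.
    At w: Box s and q is false.
  So Dia (Box s and q) is false at z.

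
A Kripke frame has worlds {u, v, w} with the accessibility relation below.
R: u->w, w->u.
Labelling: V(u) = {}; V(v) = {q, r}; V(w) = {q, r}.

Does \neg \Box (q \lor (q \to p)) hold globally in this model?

Let φ = \neg \Box (q \lor (q \to p)). Evaluate φ at each world:
  u (successors {w}): φ is false.
  v (successors ∅): φ is false.
  w (successors {u}): φ is false.
Detail at u (counterexample):
  At u: \Box (q \lor (q \to p)) is true, so \neg \Box (q \lor (q \to p)) is false.
    At u: \Box (q \lor (q \to p)) requires q \lor (q \to p) at every successor {w}.
      At w: q \lor (q \to p) is true.
    So \Box (q \lor (q \to p)) is true at u.

No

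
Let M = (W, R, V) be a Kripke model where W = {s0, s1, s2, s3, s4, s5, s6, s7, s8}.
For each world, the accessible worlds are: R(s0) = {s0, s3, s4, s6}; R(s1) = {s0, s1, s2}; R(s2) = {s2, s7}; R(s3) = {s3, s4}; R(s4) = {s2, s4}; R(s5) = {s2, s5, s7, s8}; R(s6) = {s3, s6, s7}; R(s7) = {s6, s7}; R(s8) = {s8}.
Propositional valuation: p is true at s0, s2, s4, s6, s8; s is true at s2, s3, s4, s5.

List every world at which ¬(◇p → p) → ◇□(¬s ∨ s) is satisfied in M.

Let φ = ¬(◇p → p) → ◇□(¬s ∨ s). Evaluate φ at each world:
  s0 (successors {s0, s3, s4, s6}): φ is true.
  s1 (successors {s0, s1, s2}): φ is true.
  s2 (successors {s2, s7}): φ is true.
  s3 (successors {s3, s4}): φ is true.
  s4 (successors {s2, s4}): φ is true.
  s5 (successors {s2, s5, s7, s8}): φ is true.
  s6 (successors {s3, s6, s7}): φ is true.
  s7 (successors {s6, s7}): φ is true.
  s8 (successors {s8}): φ is true.
For instance, at s2:
  At s2: ¬(◇p → p) is false, ◇□(¬s ∨ s) is true, so ¬(◇p → p) → ◇□(¬s ∨ s) is true.
    At s2: ◇p → p is true, so ¬(◇p → p) is false.
      At s2: ◇p is true, p is true, so ◇p → p is true.
    At s2: ◇□(¬s ∨ s) requires □(¬s ∨ s) at some successor in {s2, s7}.
      □(¬s ∨ s) holds at s2, so ◇□(¬s ∨ s) is true at s2.
Satisfying worlds: {s0, s1, s2, s3, s4, s5, s6, s7, s8}

s0, s1, s2, s3, s4, s5, s6, s7, s8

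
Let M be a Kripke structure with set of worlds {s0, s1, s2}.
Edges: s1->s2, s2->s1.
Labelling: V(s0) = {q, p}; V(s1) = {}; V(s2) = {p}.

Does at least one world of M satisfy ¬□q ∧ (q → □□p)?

Let φ = ¬□q ∧ (q → □□p). Evaluate φ at each world:
  s0 (successors ∅): φ is false.
  s1 (successors {s2}): φ is true.
  s2 (successors {s1}): φ is true.
Detail at s1 (witness):
  At s1: ¬□q is true, q → □□p is true, so ¬□q ∧ (q → □□p) is true.
    At s1: □q is false, so ¬□q is true.
      At s1: □q requires q at every successor {s2}.
        q fails at s2, so □q is false at s1.
    At s1: q is false, □□p is false, so q → □□p is true.
      At s1: □□p requires □p at every successor {s2}.
        □p fails at s2, so □□p is false at s1.

Yes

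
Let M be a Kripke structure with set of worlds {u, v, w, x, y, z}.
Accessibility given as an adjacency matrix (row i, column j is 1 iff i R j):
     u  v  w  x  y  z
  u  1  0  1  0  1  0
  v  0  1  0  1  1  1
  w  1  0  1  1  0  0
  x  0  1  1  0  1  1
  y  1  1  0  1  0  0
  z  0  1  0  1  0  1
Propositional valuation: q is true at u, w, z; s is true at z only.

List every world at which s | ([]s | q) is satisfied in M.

Recall that []ψ holds at a world iff ψ holds at every accessible world, and <>ψ holds iff ψ holds at some accessible world.
Let φ = s | ([]s | q). Evaluate φ at each world:
  u (successors {u, w, y}): φ is true.
  v (successors {v, x, y, z}): φ is false.
  w (successors {u, w, x}): φ is true.
  x (successors {v, w, y, z}): φ is false.
  y (successors {u, v, x}): φ is false.
  z (successors {v, x, z}): φ is true.
For instance, at y:
  At y: s is false, []s | q is false, so s | ([]s | q) is false.
    At y: []s is false, q is false, so []s | q is false.
      At y: []s requires s at every successor {u, v, x}.
        s fails at u, so []s is false at y.
Satisfying worlds: {u, w, z}

u, w, z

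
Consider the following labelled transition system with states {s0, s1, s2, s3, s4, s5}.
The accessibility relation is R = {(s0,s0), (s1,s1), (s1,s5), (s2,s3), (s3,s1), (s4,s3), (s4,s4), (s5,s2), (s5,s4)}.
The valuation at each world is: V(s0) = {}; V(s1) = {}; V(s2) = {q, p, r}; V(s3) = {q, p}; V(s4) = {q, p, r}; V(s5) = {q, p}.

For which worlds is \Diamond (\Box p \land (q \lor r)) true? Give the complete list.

Let φ = \Diamond (\Box p \land (q \lor r)). Evaluate φ at each world:
  s0 (successors {s0}): φ is false.
  s1 (successors {s1, s5}): φ is true.
  s2 (successors {s3}): φ is false.
  s3 (successors {s1}): φ is false.
  s4 (successors {s3, s4}): φ is true.
  s5 (successors {s2, s4}): φ is true.
For instance, at s1:
  At s1: \Diamond (\Box p \land (q \lor r)) requires \Box p \land (q \lor r) at some successor in {s1, s5}.
    \Box p \land (q \lor r) holds at s5, so \Diamond (\Box p \land (q \lor r)) is true at s1.
      At s5: \Box p is true, q \lor r is true, so \Box p \land (q \lor r) is true.
Satisfying worlds: {s1, s4, s5}

s1, s4, s5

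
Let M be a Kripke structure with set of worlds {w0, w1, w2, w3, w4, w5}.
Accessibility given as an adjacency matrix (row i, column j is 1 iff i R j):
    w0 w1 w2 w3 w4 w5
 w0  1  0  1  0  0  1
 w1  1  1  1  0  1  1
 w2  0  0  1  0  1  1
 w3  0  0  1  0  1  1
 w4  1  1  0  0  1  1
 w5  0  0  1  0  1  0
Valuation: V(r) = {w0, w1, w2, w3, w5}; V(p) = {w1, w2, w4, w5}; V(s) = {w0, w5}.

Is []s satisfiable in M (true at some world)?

Let φ = []s. Evaluate φ at each world:
  w0 (successors {w0, w2, w5}): φ is false.
  w1 (successors {w0, w1, w2, w4, w5}): φ is false.
  w2 (successors {w2, w4, w5}): φ is false.
  w3 (successors {w2, w4, w5}): φ is false.
  w4 (successors {w0, w1, w4, w5}): φ is false.
  w5 (successors {w2, w4}): φ is false.
For instance, at w5:
  At w5: []s requires s at every successor {w2, w4}.
    s fails at w2, so []s is false at w5.

No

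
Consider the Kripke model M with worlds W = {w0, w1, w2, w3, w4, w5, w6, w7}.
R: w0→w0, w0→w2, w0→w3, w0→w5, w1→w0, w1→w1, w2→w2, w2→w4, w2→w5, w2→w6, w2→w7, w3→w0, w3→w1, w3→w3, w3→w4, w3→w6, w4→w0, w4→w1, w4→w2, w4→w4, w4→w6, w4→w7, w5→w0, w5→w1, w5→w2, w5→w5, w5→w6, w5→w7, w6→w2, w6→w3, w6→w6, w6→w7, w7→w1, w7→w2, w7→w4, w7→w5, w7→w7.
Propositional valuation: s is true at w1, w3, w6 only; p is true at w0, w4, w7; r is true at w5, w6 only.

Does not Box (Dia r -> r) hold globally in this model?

Yes

Let φ = not Box (Dia r -> r). Evaluate φ at each world:
  w0 (successors {w0, w2, w3, w5}): φ is true.
  w1 (successors {w0, w1}): φ is true.
  w2 (successors {w2, w4, w5, w6, w7}): φ is true.
  w3 (successors {w0, w1, w3, w4, w6}): φ is true.
  w4 (successors {w0, w1, w2, w4, w6, w7}): φ is true.
  w5 (successors {w0, w1, w2, w5, w6, w7}): φ is true.
  w6 (successors {w2, w3, w6, w7}): φ is true.
  w7 (successors {w1, w2, w4, w5, w7}): φ is true.
For instance, at w6:
  At w6: Box (Dia r -> r) is false, so not Box (Dia r -> r) is true.
    At w6: Box (Dia r -> r) requires Dia r -> r at every successor {w2, w3, w6, w7}.
      Dia r -> r fails at w2, so Box (Dia r -> r) is false at w6.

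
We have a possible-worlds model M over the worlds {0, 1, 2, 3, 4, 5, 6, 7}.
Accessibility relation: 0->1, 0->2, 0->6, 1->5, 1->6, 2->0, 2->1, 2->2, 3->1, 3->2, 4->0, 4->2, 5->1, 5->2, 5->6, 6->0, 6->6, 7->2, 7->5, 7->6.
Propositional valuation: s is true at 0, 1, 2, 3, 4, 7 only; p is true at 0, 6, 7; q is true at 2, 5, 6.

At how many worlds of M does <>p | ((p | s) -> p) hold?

7

Recall that <>ψ holds at a world iff ψ holds at some accessible world.
Let φ = <>p | ((p | s) -> p). Evaluate φ at each world:
  0 (successors {1, 2, 6}): φ is true.
  1 (successors {5, 6}): φ is true.
  2 (successors {0, 1, 2}): φ is true.
  3 (successors {1, 2}): φ is false.
  4 (successors {0, 2}): φ is true.
  5 (successors {1, 2, 6}): φ is true.
  6 (successors {0, 6}): φ is true.
  7 (successors {2, 5, 6}): φ is true.
For instance, at 0:
  At 0: <>p is true, (p | s) -> p is true, so <>p | ((p | s) -> p) is true.
    At 0: <>p requires p at some successor in {1, 2, 6}.
      p holds at 6, so <>p is true at 0.
Satisfying worlds: {0, 1, 2, 4, 5, 6, 7}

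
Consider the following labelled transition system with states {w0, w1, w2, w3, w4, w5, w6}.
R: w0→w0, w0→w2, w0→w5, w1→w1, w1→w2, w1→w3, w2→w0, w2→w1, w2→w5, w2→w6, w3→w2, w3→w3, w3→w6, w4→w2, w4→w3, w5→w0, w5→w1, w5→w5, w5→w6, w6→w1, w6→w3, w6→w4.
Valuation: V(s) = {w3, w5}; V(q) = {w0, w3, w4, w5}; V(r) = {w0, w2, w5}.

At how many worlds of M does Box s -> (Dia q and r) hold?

7

Let φ = Box s -> (Dia q and r). Evaluate φ at each world:
  w0 (successors {w0, w2, w5}): φ is true.
  w1 (successors {w1, w2, w3}): φ is true.
  w2 (successors {w0, w1, w5, w6}): φ is true.
  w3 (successors {w2, w3, w6}): φ is true.
  w4 (successors {w2, w3}): φ is true.
  w5 (successors {w0, w1, w5, w6}): φ is true.
  w6 (successors {w1, w3, w4}): φ is true.
For instance, at w5:
  At w5: Box s is false, Dia q and r is true, so Box s -> (Dia q and r) is true.
    At w5: Box s requires s at every successor {w0, w1, w5, w6}.
      s fails at w0, so Box s is false at w5.
    At w5: Dia q is true, r is true, so Dia q and r is true.
      At w5: Dia q requires q at some successor in {w0, w1, w5, w6}.
        q holds at w0, so Dia q is true at w5.
Satisfying worlds: {w0, w1, w2, w3, w4, w5, w6}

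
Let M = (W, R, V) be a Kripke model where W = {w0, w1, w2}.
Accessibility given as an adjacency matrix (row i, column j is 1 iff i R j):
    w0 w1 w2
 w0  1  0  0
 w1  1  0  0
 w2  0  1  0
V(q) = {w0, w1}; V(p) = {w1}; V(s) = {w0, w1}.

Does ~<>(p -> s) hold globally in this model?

Recall that <>ψ holds at a world iff ψ holds at some accessible world.
Let φ = ~<>(p -> s). Evaluate φ at each world:
  w0 (successors {w0}): φ is false.
  w1 (successors {w0}): φ is false.
  w2 (successors {w1}): φ is false.
Detail at w0 (counterexample):
  At w0: <>(p -> s) is true, so ~<>(p -> s) is false.
    At w0: <>(p -> s) requires p -> s at some successor in {w0}.
      p -> s holds at w0, so <>(p -> s) is true at w0.

No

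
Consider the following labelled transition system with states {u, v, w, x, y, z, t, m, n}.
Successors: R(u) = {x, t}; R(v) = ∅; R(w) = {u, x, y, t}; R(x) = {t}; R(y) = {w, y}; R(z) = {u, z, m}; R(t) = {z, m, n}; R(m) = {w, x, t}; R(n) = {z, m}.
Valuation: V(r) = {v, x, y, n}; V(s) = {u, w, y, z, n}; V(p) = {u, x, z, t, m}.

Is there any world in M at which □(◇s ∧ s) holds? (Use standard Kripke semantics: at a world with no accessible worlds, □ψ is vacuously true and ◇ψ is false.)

Let φ = □(◇s ∧ s). Evaluate φ at each world:
  u (successors {x, t}): φ is false.
  v (successors ∅): φ is true.
  w (successors {u, x, y, t}): φ is false.
  x (successors {t}): φ is false.
  y (successors {w, y}): φ is true.
  z (successors {u, z, m}): φ is false.
  t (successors {z, m, n}): φ is false.
  m (successors {w, x, t}): φ is false.
  n (successors {z, m}): φ is false.
Detail at v (witness):
  At v: no accessible worlds, so □(◇s ∧ s) holds vacuously.

Yes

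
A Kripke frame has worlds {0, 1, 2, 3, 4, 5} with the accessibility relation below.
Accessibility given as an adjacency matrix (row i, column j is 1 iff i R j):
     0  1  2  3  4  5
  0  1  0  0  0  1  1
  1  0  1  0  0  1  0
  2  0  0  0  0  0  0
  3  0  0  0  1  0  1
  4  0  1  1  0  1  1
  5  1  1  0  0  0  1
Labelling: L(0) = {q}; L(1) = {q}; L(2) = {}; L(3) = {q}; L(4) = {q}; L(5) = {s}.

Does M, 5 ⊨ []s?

At 5: []s requires s at every successor {0, 1, 5}.
  s fails at 0, so []s is false at 5.

No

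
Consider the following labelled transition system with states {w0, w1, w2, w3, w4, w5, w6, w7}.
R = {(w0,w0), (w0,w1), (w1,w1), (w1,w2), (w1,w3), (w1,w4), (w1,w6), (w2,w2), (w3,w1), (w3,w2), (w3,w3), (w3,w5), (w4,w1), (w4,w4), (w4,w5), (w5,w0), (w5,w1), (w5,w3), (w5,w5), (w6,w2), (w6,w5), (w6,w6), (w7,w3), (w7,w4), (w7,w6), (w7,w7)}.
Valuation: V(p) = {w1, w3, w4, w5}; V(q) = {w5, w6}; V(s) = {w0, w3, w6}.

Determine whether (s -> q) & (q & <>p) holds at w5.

Yes

Recall that <>ψ holds at a world iff ψ holds at some accessible world.
At w5: s -> q is true, q & <>p is true, so (s -> q) & (q & <>p) is true.
  At w5: q is true, <>p is true, so q & <>p is true.
    At w5: <>p requires p at some successor in {w0, w1, w3, w5}.
      p holds at w1, so <>p is true at w5.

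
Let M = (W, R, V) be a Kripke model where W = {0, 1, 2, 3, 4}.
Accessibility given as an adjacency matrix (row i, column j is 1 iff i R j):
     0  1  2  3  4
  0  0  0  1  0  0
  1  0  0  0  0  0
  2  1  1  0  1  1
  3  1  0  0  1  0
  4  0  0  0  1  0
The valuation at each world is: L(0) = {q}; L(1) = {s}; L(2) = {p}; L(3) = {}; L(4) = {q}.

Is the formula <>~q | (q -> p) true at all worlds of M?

Yes

Let φ = <>~q | (q -> p). Evaluate φ at each world:
  0 (successors {2}): φ is true.
  1 (successors ∅): φ is true.
  2 (successors {0, 1, 3, 4}): φ is true.
  3 (successors {0, 3}): φ is true.
  4 (successors {3}): φ is true.
For instance, at 4:
  At 4: <>~q is true, q -> p is false, so <>~q | (q -> p) is true.
    At 4: <>~q requires ~q at some successor in {3}.
      ~q holds at 3, so <>~q is true at 4.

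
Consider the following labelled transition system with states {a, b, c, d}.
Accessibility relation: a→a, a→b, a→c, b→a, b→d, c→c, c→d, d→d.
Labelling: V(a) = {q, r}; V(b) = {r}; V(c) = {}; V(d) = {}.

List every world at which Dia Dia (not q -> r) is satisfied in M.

a, b

Let φ = Dia Dia (not q -> r). Evaluate φ at each world:
  a (successors {a, b, c}): φ is true.
  b (successors {a, d}): φ is true.
  c (successors {c, d}): φ is false.
  d (successors {d}): φ is false.
For instance, at b:
  At b: Dia Dia (not q -> r) requires Dia (not q -> r) at some successor in {a, d}.
    Dia (not q -> r) holds at a, so Dia Dia (not q -> r) is true at b.
      At a: Dia (not q -> r) requires not q -> r at some successor in {a, b, c}.
        not q -> r holds at a, so Dia (not q -> r) is true at a.
Satisfying worlds: {a, b}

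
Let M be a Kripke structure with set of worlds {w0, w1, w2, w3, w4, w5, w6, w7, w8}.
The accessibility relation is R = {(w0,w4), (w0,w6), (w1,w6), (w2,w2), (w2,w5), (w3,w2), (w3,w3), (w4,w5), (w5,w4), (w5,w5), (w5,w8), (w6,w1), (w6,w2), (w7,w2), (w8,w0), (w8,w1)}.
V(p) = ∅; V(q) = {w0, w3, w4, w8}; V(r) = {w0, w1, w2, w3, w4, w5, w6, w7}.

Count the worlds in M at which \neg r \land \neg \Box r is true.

0

Recall that \Box ψ holds at a world iff ψ holds at every accessible world, and \Diamond ψ holds iff ψ holds at some accessible world.
Let φ = \neg r \land \neg \Box r. Evaluate φ at each world:
  w0 (successors {w4, w6}): φ is false.
  w1 (successors {w6}): φ is false.
  w2 (successors {w2, w5}): φ is false.
  w3 (successors {w2, w3}): φ is false.
  w4 (successors {w5}): φ is false.
  w5 (successors {w4, w5, w8}): φ is false.
  w6 (successors {w1, w2}): φ is false.
  w7 (successors {w2}): φ is false.
  w8 (successors {w0, w1}): φ is false.
For instance, at w8:
  At w8: \neg r is true, \neg \Box r is false, so \neg r \land \neg \Box r is false.
    At w8: \Box r is true, so \neg \Box r is false.
      At w8: \Box r requires r at every successor {w0, w1}.
        At w0: r is true.
        At w1: r is true.
      So \Box r is true at w8.
Satisfying worlds: none.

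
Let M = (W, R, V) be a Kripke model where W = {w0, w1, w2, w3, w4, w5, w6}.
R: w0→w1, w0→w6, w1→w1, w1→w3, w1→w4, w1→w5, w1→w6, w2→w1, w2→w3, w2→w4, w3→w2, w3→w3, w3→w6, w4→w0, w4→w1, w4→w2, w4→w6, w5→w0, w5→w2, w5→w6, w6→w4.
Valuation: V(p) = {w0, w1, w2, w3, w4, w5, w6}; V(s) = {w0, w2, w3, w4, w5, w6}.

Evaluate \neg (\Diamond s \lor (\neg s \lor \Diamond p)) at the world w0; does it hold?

At w0: \Diamond s \lor (\neg s \lor \Diamond p) is true, so \neg (\Diamond s \lor (\neg s \lor \Diamond p)) is false.
  At w0: \Diamond s is true, \neg s \lor \Diamond p is true, so \Diamond s \lor (\neg s \lor \Diamond p) is true.
    At w0: \Diamond s requires s at some successor in {w1, w6}.
      s holds at w6, so \Diamond s is true at w0.
    At w0: \neg s is false, \Diamond p is true, so \neg s \lor \Diamond p is true.
      At w0: \Diamond p requires p at some successor in {w1, w6}.
        p holds at w1, so \Diamond p is true at w0.

No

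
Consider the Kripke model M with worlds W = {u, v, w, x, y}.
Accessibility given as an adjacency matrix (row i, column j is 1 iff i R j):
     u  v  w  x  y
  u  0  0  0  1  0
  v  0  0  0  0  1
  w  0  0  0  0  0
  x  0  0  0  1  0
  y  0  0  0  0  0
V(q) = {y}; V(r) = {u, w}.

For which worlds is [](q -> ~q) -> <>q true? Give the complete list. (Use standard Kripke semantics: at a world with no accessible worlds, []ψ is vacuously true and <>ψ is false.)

v

Let φ = [](q -> ~q) -> <>q. Evaluate φ at each world:
  u (successors {x}): φ is false.
  v (successors {y}): φ is true.
  w (successors ∅): φ is false.
  x (successors {x}): φ is false.
  y (successors ∅): φ is false.
For instance, at v:
  At v: [](q -> ~q) is false, <>q is true, so [](q -> ~q) -> <>q is true.
    At v: [](q -> ~q) requires q -> ~q at every successor {y}.
      q -> ~q fails at y, so [](q -> ~q) is false at v.
    At v: <>q requires q at some successor in {y}.
      q holds at y, so <>q is true at v.
Satisfying worlds: {v}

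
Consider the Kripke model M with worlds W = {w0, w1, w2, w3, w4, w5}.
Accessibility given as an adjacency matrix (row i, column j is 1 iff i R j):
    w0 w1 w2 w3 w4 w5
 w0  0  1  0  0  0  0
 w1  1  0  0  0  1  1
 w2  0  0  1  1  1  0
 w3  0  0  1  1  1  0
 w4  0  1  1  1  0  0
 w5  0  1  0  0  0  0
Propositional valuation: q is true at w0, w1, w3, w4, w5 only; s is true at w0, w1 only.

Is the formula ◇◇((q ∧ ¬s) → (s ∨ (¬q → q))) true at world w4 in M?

Yes

At w4: ◇◇((q ∧ ¬s) → (s ∨ (¬q → q))) requires ◇((q ∧ ¬s) → (s ∨ (¬q → q))) at some successor in {w1, w2, w3}.
  ◇((q ∧ ¬s) → (s ∨ (¬q → q))) holds at w1, so ◇◇((q ∧ ¬s) → (s ∨ (¬q → q))) is true at w4.
    At w1: ◇((q ∧ ¬s) → (s ∨ (¬q → q))) requires (q ∧ ¬s) → (s ∨ (¬q → q)) at some successor in {w0, w4, w5}.
      (q ∧ ¬s) → (s ∨ (¬q → q)) holds at w0, so ◇((q ∧ ¬s) → (s ∨ (¬q → q))) is true at w1.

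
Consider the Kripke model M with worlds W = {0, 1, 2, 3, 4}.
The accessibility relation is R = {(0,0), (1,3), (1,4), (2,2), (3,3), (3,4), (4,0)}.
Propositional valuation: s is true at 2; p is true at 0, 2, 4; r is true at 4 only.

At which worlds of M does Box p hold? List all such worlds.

Let φ = Box p. Evaluate φ at each world:
  0 (successors {0}): φ is true.
  1 (successors {3, 4}): φ is false.
  2 (successors {2}): φ is true.
  3 (successors {3, 4}): φ is false.
  4 (successors {0}): φ is true.
For instance, at 1:
  At 1: Box p requires p at every successor {3, 4}.
    p fails at 3, so Box p is false at 1.
Satisfying worlds: {0, 2, 4}

0, 2, 4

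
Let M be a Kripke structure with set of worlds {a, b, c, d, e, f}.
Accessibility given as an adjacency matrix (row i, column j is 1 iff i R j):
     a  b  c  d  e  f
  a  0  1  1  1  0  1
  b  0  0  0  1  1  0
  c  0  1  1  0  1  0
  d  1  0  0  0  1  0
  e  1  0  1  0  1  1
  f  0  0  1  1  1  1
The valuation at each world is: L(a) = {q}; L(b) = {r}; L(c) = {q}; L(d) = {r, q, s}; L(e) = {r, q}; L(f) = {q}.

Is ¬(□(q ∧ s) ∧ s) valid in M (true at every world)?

Yes

Let φ = ¬(□(q ∧ s) ∧ s). Evaluate φ at each world:
  a (successors {b, c, d, f}): φ is true.
  b (successors {d, e}): φ is true.
  c (successors {b, c, e}): φ is true.
  d (successors {a, e}): φ is true.
  e (successors {a, c, e, f}): φ is true.
  f (successors {c, d, e, f}): φ is true.
For instance, at a:
  At a: □(q ∧ s) ∧ s is false, so ¬(□(q ∧ s) ∧ s) is true.
    At a: □(q ∧ s) is false, s is false, so □(q ∧ s) ∧ s is false.
      At a: □(q ∧ s) requires q ∧ s at every successor {b, c, d, f}.
        q ∧ s fails at b, so □(q ∧ s) is false at a.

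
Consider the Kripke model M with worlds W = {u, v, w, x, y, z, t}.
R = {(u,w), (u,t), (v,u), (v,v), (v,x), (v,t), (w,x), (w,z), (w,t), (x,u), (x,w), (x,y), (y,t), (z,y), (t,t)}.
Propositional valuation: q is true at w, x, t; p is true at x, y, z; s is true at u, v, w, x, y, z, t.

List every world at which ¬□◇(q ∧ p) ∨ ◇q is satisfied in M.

Let φ = ¬□◇(q ∧ p) ∨ ◇q. Evaluate φ at each world:
  u (successors {w, t}): φ is true.
  v (successors {u, v, x, t}): φ is true.
  w (successors {x, z, t}): φ is true.
  x (successors {u, w, y}): φ is true.
  y (successors {t}): φ is true.
  z (successors {y}): φ is true.
  t (successors {t}): φ is true.
For instance, at t:
  At t: ¬□◇(q ∧ p) is true, ◇q is true, so ¬□◇(q ∧ p) ∨ ◇q is true.
    At t: □◇(q ∧ p) is false, so ¬□◇(q ∧ p) is true.
      At t: □◇(q ∧ p) requires ◇(q ∧ p) at every successor {t}.
        ◇(q ∧ p) fails at t, so □◇(q ∧ p) is false at t.
    At t: ◇q requires q at some successor in {t}.
      q holds at t, so ◇q is true at t.
Satisfying worlds: {u, v, w, x, y, z, t}

u, v, w, x, y, z, t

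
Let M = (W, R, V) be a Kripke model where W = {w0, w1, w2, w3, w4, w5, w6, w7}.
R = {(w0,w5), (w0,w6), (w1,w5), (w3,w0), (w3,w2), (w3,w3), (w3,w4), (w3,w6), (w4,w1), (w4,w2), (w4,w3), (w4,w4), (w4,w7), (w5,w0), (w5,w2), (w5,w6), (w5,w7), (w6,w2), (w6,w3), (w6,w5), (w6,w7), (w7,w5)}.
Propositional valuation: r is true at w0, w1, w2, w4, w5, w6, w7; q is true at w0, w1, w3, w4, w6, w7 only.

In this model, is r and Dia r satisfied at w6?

Yes

At w6: r is true, Dia r is true, so r and Dia r is true.
  At w6: Dia r requires r at some successor in {w2, w3, w5, w7}.
    r holds at w2, so Dia r is true at w6.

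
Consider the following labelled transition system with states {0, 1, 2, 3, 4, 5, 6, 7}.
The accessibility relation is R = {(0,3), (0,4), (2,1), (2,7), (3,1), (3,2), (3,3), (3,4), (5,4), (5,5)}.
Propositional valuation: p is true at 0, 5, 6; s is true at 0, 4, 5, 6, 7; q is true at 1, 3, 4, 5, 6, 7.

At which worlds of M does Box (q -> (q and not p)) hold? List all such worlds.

0, 1, 2, 3, 4, 6, 7

Let φ = Box (q -> (q and not p)). Evaluate φ at each world:
  0 (successors {3, 4}): φ is true.
  1 (successors ∅): φ is true.
  2 (successors {1, 7}): φ is true.
  3 (successors {1, 2, 3, 4}): φ is true.
  4 (successors ∅): φ is true.
  5 (successors {4, 5}): φ is false.
  6 (successors ∅): φ is true.
  7 (successors ∅): φ is true.
For instance, at 5:
  At 5: Box (q -> (q and not p)) requires q -> (q and not p) at every successor {4, 5}.
    q -> (q and not p) fails at 5, so Box (q -> (q and not p)) is false at 5.
Satisfying worlds: {0, 1, 2, 3, 4, 6, 7}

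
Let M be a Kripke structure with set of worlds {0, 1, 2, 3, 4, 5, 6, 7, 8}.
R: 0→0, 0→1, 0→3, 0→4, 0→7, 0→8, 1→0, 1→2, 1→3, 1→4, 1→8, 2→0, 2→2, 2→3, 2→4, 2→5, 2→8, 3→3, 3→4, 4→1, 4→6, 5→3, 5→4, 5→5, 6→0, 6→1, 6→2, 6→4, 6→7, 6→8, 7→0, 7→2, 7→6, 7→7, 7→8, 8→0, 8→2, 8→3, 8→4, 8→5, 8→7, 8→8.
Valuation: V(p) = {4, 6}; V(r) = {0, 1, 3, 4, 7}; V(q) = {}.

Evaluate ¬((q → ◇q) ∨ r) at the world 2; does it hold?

No

At 2: (q → ◇q) ∨ r is true, so ¬((q → ◇q) ∨ r) is false.
  At 2: q → ◇q is true, r is false, so (q → ◇q) ∨ r is true.
    At 2: q is false, ◇q is false, so q → ◇q is true.
      At 2: ◇q requires q at some successor in {0, 2, 3, 4, 5, 8}.
        At 0: q is false.
        At 2: q is false.
        At 3: q is false.
        At 4: q is false.
        At 5: q is false.
        At 8: q is false.
      So ◇q is false at 2.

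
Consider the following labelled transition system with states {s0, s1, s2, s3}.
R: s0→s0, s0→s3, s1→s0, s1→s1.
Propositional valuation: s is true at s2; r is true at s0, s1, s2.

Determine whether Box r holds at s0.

Recall that Box ψ holds at a world iff ψ holds at every accessible world, and Dia ψ holds iff ψ holds at some accessible world.
At s0: Box r requires r at every successor {s0, s3}.
  r fails at s3, so Box r is false at s0.

No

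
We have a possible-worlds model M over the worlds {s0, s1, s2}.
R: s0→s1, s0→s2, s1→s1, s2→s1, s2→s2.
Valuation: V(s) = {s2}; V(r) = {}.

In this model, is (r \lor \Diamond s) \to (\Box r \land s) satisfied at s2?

At s2: r \lor \Diamond s is true, \Box r \land s is false, so (r \lor \Diamond s) \to (\Box r \land s) is false.
  At s2: r is false, \Diamond s is true, so r \lor \Diamond s is true.
    At s2: \Diamond s requires s at some successor in {s1, s2}.
      s holds at s2, so \Diamond s is true at s2.
  At s2: \Box r is false, s is true, so \Box r \land s is false.
    At s2: \Box r requires r at every successor {s1, s2}.
      r fails at s1, so \Box r is false at s2.

No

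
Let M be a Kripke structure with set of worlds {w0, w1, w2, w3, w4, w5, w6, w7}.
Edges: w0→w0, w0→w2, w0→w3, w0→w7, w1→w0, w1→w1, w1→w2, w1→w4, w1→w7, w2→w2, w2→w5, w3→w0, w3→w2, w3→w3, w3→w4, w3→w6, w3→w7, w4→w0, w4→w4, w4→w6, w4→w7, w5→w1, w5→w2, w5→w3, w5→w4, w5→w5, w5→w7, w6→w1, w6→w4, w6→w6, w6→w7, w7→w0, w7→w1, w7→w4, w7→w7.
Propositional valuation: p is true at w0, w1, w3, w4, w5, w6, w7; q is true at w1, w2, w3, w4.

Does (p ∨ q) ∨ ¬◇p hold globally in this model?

Recall that ◇ψ holds at a world iff ψ holds at some accessible world.
Let φ = (p ∨ q) ∨ ¬◇p. Evaluate φ at each world:
  w0 (successors {w0, w2, w3, w7}): φ is true.
  w1 (successors {w0, w1, w2, w4, w7}): φ is true.
  w2 (successors {w2, w5}): φ is true.
  w3 (successors {w0, w2, w3, w4, w6, w7}): φ is true.
  w4 (successors {w0, w4, w6, w7}): φ is true.
  w5 (successors {w1, w2, w3, w4, w5, w7}): φ is true.
  w6 (successors {w1, w4, w6, w7}): φ is true.
  w7 (successors {w0, w1, w4, w7}): φ is true.
For instance, at w2:
  At w2: p ∨ q is true, ¬◇p is false, so (p ∨ q) ∨ ¬◇p is true.
    At w2: ◇p is true, so ¬◇p is false.
      At w2: ◇p requires p at some successor in {w2, w5}.
        p holds at w5, so ◇p is true at w2.

Yes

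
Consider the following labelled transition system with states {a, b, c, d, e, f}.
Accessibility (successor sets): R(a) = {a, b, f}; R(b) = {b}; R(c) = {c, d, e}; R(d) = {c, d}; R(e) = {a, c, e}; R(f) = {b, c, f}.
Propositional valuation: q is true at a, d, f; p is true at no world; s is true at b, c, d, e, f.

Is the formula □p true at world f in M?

No

At f: □p requires p at every successor {b, c, f}.
  p fails at b, so □p is false at f.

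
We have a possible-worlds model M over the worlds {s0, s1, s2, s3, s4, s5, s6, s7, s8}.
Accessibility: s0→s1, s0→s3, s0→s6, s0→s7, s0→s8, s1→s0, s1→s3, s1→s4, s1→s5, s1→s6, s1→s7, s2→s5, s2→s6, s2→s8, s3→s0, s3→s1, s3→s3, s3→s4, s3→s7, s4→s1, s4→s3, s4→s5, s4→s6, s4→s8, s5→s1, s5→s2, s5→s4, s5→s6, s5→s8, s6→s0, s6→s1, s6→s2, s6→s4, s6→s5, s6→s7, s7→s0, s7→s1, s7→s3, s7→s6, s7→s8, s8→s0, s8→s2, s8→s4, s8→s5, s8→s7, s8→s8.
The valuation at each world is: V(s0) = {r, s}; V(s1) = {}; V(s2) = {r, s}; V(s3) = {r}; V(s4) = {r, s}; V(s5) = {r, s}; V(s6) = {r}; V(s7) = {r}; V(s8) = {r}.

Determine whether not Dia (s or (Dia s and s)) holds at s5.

Recall that Dia ψ holds at a world iff ψ holds at some accessible world.
At s5: Dia (s or (Dia s and s)) is true, so not Dia (s or (Dia s and s)) is false.
  At s5: Dia (s or (Dia s and s)) requires s or (Dia s and s) at some successor in {s1, s2, s4, s6, s8}.
    s or (Dia s and s) holds at s2, so Dia (s or (Dia s and s)) is true at s5.
      At s2: s is true, Dia s and s is true, so s or (Dia s and s) is true.

No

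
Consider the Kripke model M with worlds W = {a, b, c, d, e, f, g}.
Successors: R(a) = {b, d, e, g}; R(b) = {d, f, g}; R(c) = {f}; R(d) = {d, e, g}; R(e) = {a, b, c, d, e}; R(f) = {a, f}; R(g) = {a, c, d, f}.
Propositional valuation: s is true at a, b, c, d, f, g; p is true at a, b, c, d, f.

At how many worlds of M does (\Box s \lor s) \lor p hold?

6

Recall that \Box ψ holds at a world iff ψ holds at every accessible world, and \Diamond ψ holds iff ψ holds at some accessible world.
Let φ = (\Box s \lor s) \lor p. Evaluate φ at each world:
  a (successors {b, d, e, g}): φ is true.
  b (successors {d, f, g}): φ is true.
  c (successors {f}): φ is true.
  d (successors {d, e, g}): φ is true.
  e (successors {a, b, c, d, e}): φ is false.
  f (successors {a, f}): φ is true.
  g (successors {a, c, d, f}): φ is true.
For instance, at c:
  At c: \Box s \lor s is true, p is true, so (\Box s \lor s) \lor p is true.
    At c: \Box s is true, s is true, so \Box s \lor s is true.
      At c: \Box s requires s at every successor {f}.
        At f: s is true.
      So \Box s is true at c.
Satisfying worlds: {a, b, c, d, f, g}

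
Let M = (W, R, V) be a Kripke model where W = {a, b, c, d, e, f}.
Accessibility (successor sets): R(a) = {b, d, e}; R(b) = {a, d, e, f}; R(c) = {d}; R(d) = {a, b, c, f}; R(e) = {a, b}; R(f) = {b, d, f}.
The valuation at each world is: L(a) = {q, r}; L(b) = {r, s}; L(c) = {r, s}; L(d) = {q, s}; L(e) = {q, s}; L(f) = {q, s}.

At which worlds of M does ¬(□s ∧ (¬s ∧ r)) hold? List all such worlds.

b, c, d, e, f

Recall that □ψ holds at a world iff ψ holds at every accessible world, and ◇ψ holds iff ψ holds at some accessible world.
Let φ = ¬(□s ∧ (¬s ∧ r)). Evaluate φ at each world:
  a (successors {b, d, e}): φ is false.
  b (successors {a, d, e, f}): φ is true.
  c (successors {d}): φ is true.
  d (successors {a, b, c, f}): φ is true.
  e (successors {a, b}): φ is true.
  f (successors {b, d, f}): φ is true.
For instance, at b:
  At b: □s ∧ (¬s ∧ r) is false, so ¬(□s ∧ (¬s ∧ r)) is true.
    At b: □s is false, ¬s ∧ r is false, so □s ∧ (¬s ∧ r) is false.
      At b: □s requires s at every successor {a, d, e, f}.
        s fails at a, so □s is false at b.
Satisfying worlds: {b, c, d, e, f}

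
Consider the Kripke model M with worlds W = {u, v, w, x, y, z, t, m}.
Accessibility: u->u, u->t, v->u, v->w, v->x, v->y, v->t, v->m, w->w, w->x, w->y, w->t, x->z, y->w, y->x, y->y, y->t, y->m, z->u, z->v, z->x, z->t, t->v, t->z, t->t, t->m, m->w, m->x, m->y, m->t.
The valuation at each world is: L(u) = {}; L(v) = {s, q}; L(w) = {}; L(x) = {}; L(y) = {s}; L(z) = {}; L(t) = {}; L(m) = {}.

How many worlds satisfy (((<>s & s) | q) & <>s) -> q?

Let φ = (((<>s & s) | q) & <>s) -> q. Evaluate φ at each world:
  u (successors {u, t}): φ is true.
  v (successors {u, w, x, y, t, m}): φ is true.
  w (successors {w, x, y, t}): φ is true.
  x (successors {z}): φ is true.
  y (successors {w, x, y, t, m}): φ is false.
  z (successors {u, v, x, t}): φ is true.
  t (successors {v, z, t, m}): φ is true.
  m (successors {w, x, y, t}): φ is true.
For instance, at w:
  At w: ((<>s & s) | q) & <>s is false, q is false, so (((<>s & s) | q) & <>s) -> q is true.
    At w: (<>s & s) | q is false, <>s is true, so ((<>s & s) | q) & <>s is false.
      At w: <>s & s is false, q is false, so (<>s & s) | q is false.
      At w: <>s requires s at some successor in {w, x, y, t}.
        s holds at y, so <>s is true at w.
Satisfying worlds: {u, v, w, x, z, t, m}

7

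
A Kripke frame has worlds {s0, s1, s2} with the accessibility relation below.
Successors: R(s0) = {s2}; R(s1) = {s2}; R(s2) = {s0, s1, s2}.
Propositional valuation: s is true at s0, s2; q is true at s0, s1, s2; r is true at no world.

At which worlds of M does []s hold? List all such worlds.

Let φ = []s. Evaluate φ at each world:
  s0 (successors {s2}): φ is true.
  s1 (successors {s2}): φ is true.
  s2 (successors {s0, s1, s2}): φ is false.
For instance, at s2:
  At s2: []s requires s at every successor {s0, s1, s2}.
    s fails at s1, so []s is false at s2.
Satisfying worlds: {s0, s1}

s0, s1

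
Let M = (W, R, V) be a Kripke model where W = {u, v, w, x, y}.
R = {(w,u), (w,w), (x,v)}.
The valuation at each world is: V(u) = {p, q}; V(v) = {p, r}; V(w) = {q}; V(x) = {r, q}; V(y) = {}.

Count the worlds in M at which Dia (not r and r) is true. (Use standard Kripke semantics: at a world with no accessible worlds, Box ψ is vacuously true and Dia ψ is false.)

0

Let φ = Dia (not r and r). Evaluate φ at each world:
  u (successors ∅): φ is false.
  v (successors ∅): φ is false.
  w (successors {u, w}): φ is false.
  x (successors {v}): φ is false.
  y (successors ∅): φ is false.
For instance, at x:
  At x: Dia (not r and r) requires not r and r at some successor in {v}.
    At v: not r and r is false.
  So Dia (not r and r) is false at x.
Satisfying worlds: none.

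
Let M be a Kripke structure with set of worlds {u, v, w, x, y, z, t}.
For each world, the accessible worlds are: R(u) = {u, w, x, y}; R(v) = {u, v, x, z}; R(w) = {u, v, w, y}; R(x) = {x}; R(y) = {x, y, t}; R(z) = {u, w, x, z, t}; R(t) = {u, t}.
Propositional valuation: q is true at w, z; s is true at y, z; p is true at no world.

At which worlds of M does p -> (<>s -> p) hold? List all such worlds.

u, v, w, x, y, z, t

Let φ = p -> (<>s -> p). Evaluate φ at each world:
  u (successors {u, w, x, y}): φ is true.
  v (successors {u, v, x, z}): φ is true.
  w (successors {u, v, w, y}): φ is true.
  x (successors {x}): φ is true.
  y (successors {x, y, t}): φ is true.
  z (successors {u, w, x, z, t}): φ is true.
  t (successors {u, t}): φ is true.
For instance, at t:
  At t: p is false, <>s -> p is true, so p -> (<>s -> p) is true.
    At t: <>s is false, p is false, so <>s -> p is true.
      At t: <>s requires s at some successor in {u, t}.
        At u: s is false.
        At t: s is false.
      So <>s is false at t.
Satisfying worlds: {u, v, w, x, y, z, t}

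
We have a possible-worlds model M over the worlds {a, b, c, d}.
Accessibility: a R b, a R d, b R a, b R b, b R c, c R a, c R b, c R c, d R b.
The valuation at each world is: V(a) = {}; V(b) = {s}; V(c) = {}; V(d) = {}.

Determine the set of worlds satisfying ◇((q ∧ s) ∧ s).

Let φ = ◇((q ∧ s) ∧ s). Evaluate φ at each world:
  a (successors {b, d}): φ is false.
  b (successors {a, b, c}): φ is false.
  c (successors {a, b, c}): φ is false.
  d (successors {b}): φ is false.
For instance, at a:
  At a: ◇((q ∧ s) ∧ s) requires (q ∧ s) ∧ s at some successor in {b, d}.
    At b: (q ∧ s) ∧ s is false.
    At d: (q ∧ s) ∧ s is false.
  So ◇((q ∧ s) ∧ s) is false at a.
Satisfying worlds: none.

none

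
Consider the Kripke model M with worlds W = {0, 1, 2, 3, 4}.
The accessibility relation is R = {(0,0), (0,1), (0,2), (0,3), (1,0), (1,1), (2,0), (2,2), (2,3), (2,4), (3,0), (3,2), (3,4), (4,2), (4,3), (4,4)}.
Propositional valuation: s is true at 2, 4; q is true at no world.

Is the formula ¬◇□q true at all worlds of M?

Yes

Let φ = ¬◇□q. Evaluate φ at each world:
  0 (successors {0, 1, 2, 3}): φ is true.
  1 (successors {0, 1}): φ is true.
  2 (successors {0, 2, 3, 4}): φ is true.
  3 (successors {0, 2, 4}): φ is true.
  4 (successors {2, 3, 4}): φ is true.
For instance, at 2:
  At 2: ◇□q is false, so ¬◇□q is true.
    At 2: ◇□q requires □q at some successor in {0, 2, 3, 4}.
      At 0: □q is false.
      At 2: □q is false.
      At 3: □q is false.
      At 4: □q is false.
    So ◇□q is false at 2.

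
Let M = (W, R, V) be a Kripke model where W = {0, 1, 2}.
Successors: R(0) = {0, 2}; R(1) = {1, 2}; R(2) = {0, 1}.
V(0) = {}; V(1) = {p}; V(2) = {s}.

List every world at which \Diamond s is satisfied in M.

Let φ = \Diamond s. Evaluate φ at each world:
  0 (successors {0, 2}): φ is true.
  1 (successors {1, 2}): φ is true.
  2 (successors {0, 1}): φ is false.
For instance, at 0:
  At 0: \Diamond s requires s at some successor in {0, 2}.
    s holds at 2, so \Diamond s is true at 0.
Satisfying worlds: {0, 1}

0, 1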